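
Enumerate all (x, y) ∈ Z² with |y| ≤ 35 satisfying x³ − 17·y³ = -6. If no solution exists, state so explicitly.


The equation is x³ - 17y³ = -6. For fixed y, x³ = 17·y³ − 6, so a solution requires the RHS to be a perfect cube.
Strategy: iterate y from -35 to 35, compute RHS = 17·y³ − 6, and check whether it is a (positive or negative) perfect cube.
Check small values of y:
  y = 0: RHS = -6 is not a perfect cube.
  y = 1: RHS = 11 is not a perfect cube.
  y = -1: RHS = -23 is not a perfect cube.
  y = 2: RHS = 130 is not a perfect cube.
  y = -2: RHS = -142 is not a perfect cube.
  y = 3: RHS = 453 is not a perfect cube.
  y = -3: RHS = -465 is not a perfect cube.
Continuing the search up to |y| = 35 finds no solutions either.
No (x, y) in the scanned range satisfies the equation.

No integer solutions with |y| ≤ 35.


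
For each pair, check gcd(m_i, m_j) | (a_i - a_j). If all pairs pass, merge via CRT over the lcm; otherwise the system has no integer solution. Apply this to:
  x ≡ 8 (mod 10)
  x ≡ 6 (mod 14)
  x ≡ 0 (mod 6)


Moduli 10, 14, 6 are not pairwise coprime, so CRT works modulo lcm(m_i) when all pairwise compatibility conditions hold.
Pairwise compatibility: gcd(m_i, m_j) must divide a_i - a_j for every pair.
Merge one congruence at a time:
  Start: x ≡ 8 (mod 10).
  Combine with x ≡ 6 (mod 14): gcd(10, 14) = 2; 6 - 8 = -2, which IS divisible by 2, so compatible.
    Write x = 8 + 10·t and substitute into x ≡ 6 (mod 14): 10·t ≡ 6 − 8 = -2 (mod 14).
    Divide the congruence (and modulus) by g = 2: 5·t ≡ -1 (mod 7).
    Reduce coefficients mod 7: 5·t ≡ 6 (mod 7).
    The inverse of 5 mod 7 is 3 (since 5·3 = 15 = 2·7 + 1), so t ≡ 3·6 = 18 ≡ 4 (mod 7).
    Then x = 8 + 10·4 = 48, valid modulo lcm(10, 14) = 70: x ≡ 48 (mod 70).
  Combine with x ≡ 0 (mod 6): gcd(70, 6) = 2; 0 - 48 = -48, which IS divisible by 2, so compatible.
    Write x = 48 + 70·t and substitute into x ≡ 0 (mod 6): 70·t ≡ 0 − 48 = -48 (mod 6).
    Divide the congruence (and modulus) by g = 2: 35·t ≡ -24 (mod 3).
    Reduce coefficients mod 3: 2·t ≡ 0 (mod 3).
    The inverse of 2 mod 3 is 2 (since 2·2 = 4 = 1·3 + 1), so t ≡ 2·0 = 0 ≡ 0 (mod 3).
    Then x = 48 + 70·0 = 48, valid modulo lcm(70, 6) = 210: x ≡ 48 (mod 210).
Verify: 48 mod 10 = 8, 48 mod 14 = 6, 48 mod 6 = 0.

x ≡ 48 (mod 210).


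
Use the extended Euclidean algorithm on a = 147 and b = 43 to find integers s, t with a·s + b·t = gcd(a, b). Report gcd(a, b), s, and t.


Euclidean algorithm on (147, 43) — divide until remainder is 0:
  147 = 3 · 43 + 18
  43 = 2 · 18 + 7
  18 = 2 · 7 + 4
  7 = 1 · 4 + 3
  4 = 1 · 3 + 1
  3 = 3 · 1 + 0
gcd(147, 43) = 1.
Track Bezout coefficients alongside the remainders: start with r₀ = 147 = a·1 + b·0 (s = 1, t = 0) and r₁ = 43 = a·0 + b·1 (s = 0, t = 1); each new remainder r_{k+1} = r_{k-1} − q_k·r_k inherits s_{k+1} = s_{k-1} − q_k·s_k, t_{k+1} = t_{k-1} − q_k·t_k, so r_k = a·s_k + b·t_k at every step:
  q = 3: r = 18, s = 1 − 3·0 = 1, t = 0 − 3·1 = -3  (check: 147·1 + 43·(-3) = 18)
  q = 2: r = 7, s = 0 − 2·1 = -2, t = 1 − 2·(-3) = 7  (check: 147·(-2) + 43·7 = 7)
  q = 2: r = 4, s = 1 − 2·(-2) = 5, t = -3 − 2·7 = -17  (check: 147·5 + 43·(-17) = 4)
  q = 1: r = 3, s = -2 − 1·5 = -7, t = 7 − 1·(-17) = 24  (check: 147·(-7) + 43·24 = 3)
  q = 1: r = 1, s = 5 − 1·(-7) = 12, t = -17 − 1·24 = -41  (check: 147·12 + 43·(-41) = 1)
The row with r = 1 (the gcd) gives the Bezout coefficients s = 12, t = -41.
Result: 147 · (12) + 43 · (-41) = 1.

gcd(147, 43) = 1; s = 12, t = -41 (check: 147·12 + 43·(-41) = 1).


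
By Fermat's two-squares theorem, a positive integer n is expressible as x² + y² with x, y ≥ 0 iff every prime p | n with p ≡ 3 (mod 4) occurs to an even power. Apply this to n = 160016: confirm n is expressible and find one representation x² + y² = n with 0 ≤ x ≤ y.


Step 1: Factor n = 160016 = 2^4 · 73 · 137.
Step 2: Check the mod-4 condition on each prime factor: 2 = 2 (special); 73 ≡ 1 (mod 4), exponent 1; 137 ≡ 1 (mod 4), exponent 1.
All primes ≡ 3 (mod 4) appear to even exponent (or don't appear), so by the two-squares theorem n IS expressible as a sum of two squares.
Step 3: Build a representation. Group n = k² · m with k = 4 and m = 73 · 137 = 10001 (a product of primes ≡ 1 (mod 4)); a representation of m scales to one of n via (k·x)² + (k·y)² = k²(x² + y²). Each prime p ≡ 1 (mod 4) is itself a sum of two squares; find a² by testing p − a² for a perfect square:
  73: 73 − 1² = 72, 73 − 2² = 69, 73 − 3² = 64 = 8² ⇒ 73 = 3² + 8².
  137: 137 − 1² = 136, 137 − 2² = 133, 137 − 3² = 128, 137 − 4² = 121 = 11² ⇒ 137 = 4² + 11².
  Combine using the Brahmagupta–Fibonacci identity (a² + b²)(c² + d²) = (ac − bd)² + (ad + bc)² = (ac + bd)² + (ad − bc)²:
  73 · 137 = 10001: from (3² + 8²)(4² + 11²), take (3·4 − 8·11, 3·11 + 8·4) = (12 − 88, 33 + 32) = (-76, 65); dropping signs (only squares matter) gives (76, 65); check 76² + 65² = 5776 + 4225 = 10001 ✓.
  Scale by k = 4: (4·76, 4·65) = (304, 260).
Step 4: Order so x ≤ y and verify: 260² + 304² = 67600 + 92416 = 160016 = n. ✓

n = 160016 = 260² + 304² (one valid representation with x ≤ y).


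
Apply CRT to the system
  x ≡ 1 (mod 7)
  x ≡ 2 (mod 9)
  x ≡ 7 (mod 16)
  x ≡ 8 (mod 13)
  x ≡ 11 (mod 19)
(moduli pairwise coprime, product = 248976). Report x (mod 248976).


Product of moduli M = 7 · 9 · 16 · 13 · 19 = 248976.
Merge one congruence at a time:
  Start: x ≡ 1 (mod 7).
  Combine with x ≡ 2 (mod 9); new modulus lcm = 63.
    Write x = 1 + 7·t and substitute into x ≡ 2 (mod 9): 7·t ≡ 2 − 1 = 1 (mod 9).
    The inverse of 7 mod 9 is 4 (since 7·4 = 28 = 3·9 + 1), so t ≡ 4·1 = 4 ≡ 4 (mod 9).
    Then x = 1 + 7·4 = 29, valid modulo lcm(7, 9) = 63: x ≡ 29 (mod 63).
  Combine with x ≡ 7 (mod 16); new modulus lcm = 1008.
    Write x = 29 + 63·t and substitute into x ≡ 7 (mod 16): 63·t ≡ 7 − 29 = -22 (mod 16).
    Reduce coefficients mod 16: 15·t ≡ 10 (mod 16).
    The inverse of 15 mod 16 is 15 (since 15·15 = 225 = 14·16 + 1), so t ≡ 15·10 = 150 ≡ 6 (mod 16).
    Then x = 29 + 63·6 = 407, valid modulo lcm(63, 16) = 1008: x ≡ 407 (mod 1008).
  Combine with x ≡ 8 (mod 13); new modulus lcm = 13104.
    Write x = 407 + 1008·t and substitute into x ≡ 8 (mod 13): 1008·t ≡ 8 − 407 = -399 (mod 13).
    Reduce coefficients mod 13: 7·t ≡ 4 (mod 13).
    The inverse of 7 mod 13 is 2 (since 7·2 = 14 = 1·13 + 1), so t ≡ 2·4 = 8 ≡ 8 (mod 13).
    Then x = 407 + 1008·8 = 8471, valid modulo lcm(1008, 13) = 13104: x ≡ 8471 (mod 13104).
  Combine with x ≡ 11 (mod 19); new modulus lcm = 248976.
    Write x = 8471 + 13104·t and substitute into x ≡ 11 (mod 19): 13104·t ≡ 11 − 8471 = -8460 (mod 19).
    Reduce coefficients mod 19: 13·t ≡ 14 (mod 19).
    The inverse of 13 mod 19 is 3 (since 13·3 = 39 = 2·19 + 1), so t ≡ 3·14 = 42 ≡ 4 (mod 19).
    Then x = 8471 + 13104·4 = 60887, valid modulo lcm(13104, 19) = 248976: x ≡ 60887 (mod 248976).
Verify against each original: 60887 mod 7 = 1, 60887 mod 9 = 2, 60887 mod 16 = 7, 60887 mod 13 = 8, 60887 mod 19 = 11.

x ≡ 60887 (mod 248976).


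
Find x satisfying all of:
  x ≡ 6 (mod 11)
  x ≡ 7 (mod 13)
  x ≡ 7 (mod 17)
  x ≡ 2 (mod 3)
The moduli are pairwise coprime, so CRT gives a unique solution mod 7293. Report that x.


Product of moduli M = 11 · 13 · 17 · 3 = 7293.
Merge one congruence at a time:
  Start: x ≡ 6 (mod 11).
  Combine with x ≡ 7 (mod 13); new modulus lcm = 143.
    Write x = 6 + 11·t and substitute into x ≡ 7 (mod 13): 11·t ≡ 7 − 6 = 1 (mod 13).
    The inverse of 11 mod 13 is 6 (since 11·6 = 66 = 5·13 + 1), so t ≡ 6·1 = 6 ≡ 6 (mod 13).
    Then x = 6 + 11·6 = 72, valid modulo lcm(11, 13) = 143: x ≡ 72 (mod 143).
  Combine with x ≡ 7 (mod 17); new modulus lcm = 2431.
    Write x = 72 + 143·t and substitute into x ≡ 7 (mod 17): 143·t ≡ 7 − 72 = -65 (mod 17).
    Reduce coefficients mod 17: 7·t ≡ 3 (mod 17).
    The inverse of 7 mod 17 is 5 (since 7·5 = 35 = 2·17 + 1), so t ≡ 5·3 = 15 ≡ 15 (mod 17).
    Then x = 72 + 143·15 = 2217, valid modulo lcm(143, 17) = 2431: x ≡ 2217 (mod 2431).
  Combine with x ≡ 2 (mod 3); new modulus lcm = 7293.
    Write x = 2217 + 2431·t and substitute into x ≡ 2 (mod 3): 2431·t ≡ 2 − 2217 = -2215 (mod 3).
    Reduce coefficients mod 3: 1·t ≡ 2 (mod 3).
    So t ≡ 2 (mod 3).
    Then x = 2217 + 2431·2 = 7079, valid modulo lcm(2431, 3) = 7293: x ≡ 7079 (mod 7293).
Verify against each original: 7079 mod 11 = 6, 7079 mod 13 = 7, 7079 mod 17 = 7, 7079 mod 3 = 2.

x ≡ 7079 (mod 7293).


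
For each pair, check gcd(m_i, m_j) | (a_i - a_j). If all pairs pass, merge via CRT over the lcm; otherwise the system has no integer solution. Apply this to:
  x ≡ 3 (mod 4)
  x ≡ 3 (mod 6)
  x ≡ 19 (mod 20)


Moduli 4, 6, 20 are not pairwise coprime, so CRT works modulo lcm(m_i) when all pairwise compatibility conditions hold.
Pairwise compatibility: gcd(m_i, m_j) must divide a_i - a_j for every pair.
Merge one congruence at a time:
  Start: x ≡ 3 (mod 4).
  Combine with x ≡ 3 (mod 6): gcd(4, 6) = 2; 3 - 3 = 0, which IS divisible by 2, so compatible.
    Write x = 3 + 4·t and substitute into x ≡ 3 (mod 6): 4·t ≡ 3 − 3 = 0 (mod 6).
    Divide the congruence (and modulus) by g = 2: 2·t ≡ 0 (mod 3).
    The inverse of 2 mod 3 is 2 (since 2·2 = 4 = 1·3 + 1), so t ≡ 2·0 = 0 ≡ 0 (mod 3).
    Then x = 3 + 4·0 = 3, valid modulo lcm(4, 6) = 12: x ≡ 3 (mod 12).
  Combine with x ≡ 19 (mod 20): gcd(12, 20) = 4; 19 - 3 = 16, which IS divisible by 4, so compatible.
    Write x = 3 + 12·t and substitute into x ≡ 19 (mod 20): 12·t ≡ 19 − 3 = 16 (mod 20).
    Divide the congruence (and modulus) by g = 4: 3·t ≡ 4 (mod 5).
    The inverse of 3 mod 5 is 2 (since 3·2 = 6 = 1·5 + 1), so t ≡ 2·4 = 8 ≡ 3 (mod 5).
    Then x = 3 + 12·3 = 39, valid modulo lcm(12, 20) = 60: x ≡ 39 (mod 60).
Verify: 39 mod 4 = 3, 39 mod 6 = 3, 39 mod 20 = 19.

x ≡ 39 (mod 60).


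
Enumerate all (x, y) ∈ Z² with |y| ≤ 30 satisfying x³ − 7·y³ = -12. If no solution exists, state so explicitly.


The equation is x³ - 7y³ = -12. For fixed y, x³ = 7·y³ − 12, so a solution requires the RHS to be a perfect cube.
Strategy: iterate y from -30 to 30, compute RHS = 7·y³ − 12, and check whether it is a (positive or negative) perfect cube.
Check small values of y:
  y = 0: RHS = -12 is not a perfect cube.
  y = 1: RHS = -5 is not a perfect cube.
  y = -1: RHS = -19 is not a perfect cube.
  y = 2: RHS = 44 is not a perfect cube.
  y = -2: RHS = -68 is not a perfect cube.
  y = 3: RHS = 177 is not a perfect cube.
  y = -3: RHS = -201 is not a perfect cube.
Continuing the search up to |y| = 30 finds no solutions either.
No (x, y) in the scanned range satisfies the equation.

No integer solutions with |y| ≤ 30.


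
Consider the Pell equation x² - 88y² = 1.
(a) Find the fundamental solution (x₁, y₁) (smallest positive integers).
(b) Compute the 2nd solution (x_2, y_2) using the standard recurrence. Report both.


Step 1: Find the fundamental solution (x₁, y₁) of x² - 88y² = 1.
  Expand √88 as a continued fraction. a₀ = ⌊√88⌋ = 9; iterate m_{k+1} = d_k·a_k − m_k, d_{k+1} = (88 − m_{k+1}²)/d_k, a_{k+1} = ⌊(a₀ + m_{k+1})/d_{k+1}⌋ (starting m₀ = 0, d₀ = 1), with convergents p_k = a_k·p_{k-1} + p_{k-2}, q_k = a_k·q_{k-1} + q_{k-2} (p₋₁ = 1, q₋₁ = 0):
  k = 0: a₀ = 9; p₀/q₀ = 9/1; p₀² − 88·q₀² = 81 − 88 = -7.
  k = 1: m = 9, d = 7, a = ⌊(9 + 9)/7⌋ = 2; p/q = (2·9 + 1)/(2·1 + 0) = 19/2; p² − 88·q² = 361 − 352 = 9.
  k = 2: m = 5, d = 9, a = ⌊(9 + 5)/9⌋ = 1; p/q = (1·19 + 9)/(1·2 + 1) = 28/3; p² − 88·q² = 784 − 792 = -8.
  k = 3: m = 4, d = 8, a = ⌊(9 + 4)/8⌋ = 1; p/q = (1·28 + 19)/(1·3 + 2) = 47/5; p² − 88·q² = 2209 − 2200 = 9.
  k = 4: m = 4, d = 9, a = ⌊(9 + 4)/9⌋ = 1; p/q = (1·47 + 28)/(1·5 + 3) = 75/8; p² − 88·q² = 5625 − 5632 = -7.
  k = 5: m = 5, d = 7, a = ⌊(9 + 5)/7⌋ = 2; p/q = (2·75 + 47)/(2·8 + 5) = 197/21; p² − 88·q² = 38809 − 38808 = 1.
  The first convergent with p² − 88·q² = 1 gives the fundamental solution (x₁, y₁) = (197, 21).
Step 2: Apply the recurrence (x_{n+1}, y_{n+1}) = (x₁x_n + 88y₁y_n, x₁y_n + y₁x_n) repeatedly.
  From (x_1, y_1) = (197, 21): x_2 = 197·197 + 88·21·21 = 77617; y_2 = 197·21 + 21·197 = 8274.
Step 3: Verify x_2² - 88·y_2² = 6024398689 - 6024398688 = 1 (should be 1). ✓

(x_1, y_1) = (197, 21); (x_2, y_2) = (77617, 8274).


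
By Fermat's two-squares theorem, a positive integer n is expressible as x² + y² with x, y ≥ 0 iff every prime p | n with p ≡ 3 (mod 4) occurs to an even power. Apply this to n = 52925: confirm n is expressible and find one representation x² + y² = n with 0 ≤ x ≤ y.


Step 1: Factor n = 52925 = 5^2 · 29 · 73.
Step 2: Check the mod-4 condition on each prime factor: 5 ≡ 1 (mod 4), exponent 2; 29 ≡ 1 (mod 4), exponent 1; 73 ≡ 1 (mod 4), exponent 1.
All primes ≡ 3 (mod 4) appear to even exponent (or don't appear), so by the two-squares theorem n IS expressible as a sum of two squares.
Step 3: Build a representation. Group n = k² · m with k = 5 and m = 29 · 73 = 2117 (a product of primes ≡ 1 (mod 4)); a representation of m scales to one of n via (k·x)² + (k·y)² = k²(x² + y²). Each prime p ≡ 1 (mod 4) is itself a sum of two squares; find a² by testing p − a² for a perfect square:
  29: 29 − 1² = 28, 29 − 2² = 25 = 5² ⇒ 29 = 2² + 5².
  73: 73 − 1² = 72, 73 − 2² = 69, 73 − 3² = 64 = 8² ⇒ 73 = 3² + 8².
  Combine using the Brahmagupta–Fibonacci identity (a² + b²)(c² + d²) = (ac − bd)² + (ad + bc)² = (ac + bd)² + (ad − bc)²:
  29 · 73 = 2117: from (2² + 5²)(3² + 8²), take (2·3 − 5·8, 2·8 + 5·3) = (6 − 40, 16 + 15) = (-34, 31); dropping signs (only squares matter) gives (34, 31); check 34² + 31² = 1156 + 961 = 2117 ✓.
  Scale by k = 5: (5·34, 5·31) = (170, 155).
Step 4: Order so x ≤ y and verify: 155² + 170² = 24025 + 28900 = 52925 = n. ✓

n = 52925 = 155² + 170² (one valid representation with x ≤ y).


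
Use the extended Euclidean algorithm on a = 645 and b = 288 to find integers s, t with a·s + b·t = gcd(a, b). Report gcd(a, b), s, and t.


Euclidean algorithm on (645, 288) — divide until remainder is 0:
  645 = 2 · 288 + 69
  288 = 4 · 69 + 12
  69 = 5 · 12 + 9
  12 = 1 · 9 + 3
  9 = 3 · 3 + 0
gcd(645, 288) = 3.
Track Bezout coefficients alongside the remainders: start with r₀ = 645 = a·1 + b·0 (s = 1, t = 0) and r₁ = 288 = a·0 + b·1 (s = 0, t = 1); each new remainder r_{k+1} = r_{k-1} − q_k·r_k inherits s_{k+1} = s_{k-1} − q_k·s_k, t_{k+1} = t_{k-1} − q_k·t_k, so r_k = a·s_k + b·t_k at every step:
  q = 2: r = 69, s = 1 − 2·0 = 1, t = 0 − 2·1 = -2  (check: 645·1 + 288·(-2) = 69)
  q = 4: r = 12, s = 0 − 4·1 = -4, t = 1 − 4·(-2) = 9  (check: 645·(-4) + 288·9 = 12)
  q = 5: r = 9, s = 1 − 5·(-4) = 21, t = -2 − 5·9 = -47  (check: 645·21 + 288·(-47) = 9)
  q = 1: r = 3, s = -4 − 1·21 = -25, t = 9 − 1·(-47) = 56  (check: 645·(-25) + 288·56 = 3)
The row with r = 3 (the gcd) gives the Bezout coefficients s = -25, t = 56.
Result: 645 · (-25) + 288 · (56) = 3.

gcd(645, 288) = 3; s = -25, t = 56 (check: 645·(-25) + 288·56 = 3).


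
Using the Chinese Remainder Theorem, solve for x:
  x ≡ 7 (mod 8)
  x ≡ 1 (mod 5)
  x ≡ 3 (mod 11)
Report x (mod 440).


Moduli 8, 5, 11 are pairwise coprime; by CRT there is a unique solution modulo M = 8 · 5 · 11 = 440.
Solve pairwise, accumulating the modulus:
  Start with x ≡ 7 (mod 8).
  Combine with x ≡ 1 (mod 5): since gcd(8, 5) = 1, we get a unique residue mod 40.
    Write x = 7 + 8·t and substitute into x ≡ 1 (mod 5): 8·t ≡ 1 − 7 = -6 (mod 5).
    Reduce coefficients mod 5: 3·t ≡ 4 (mod 5).
    The inverse of 3 mod 5 is 2 (since 3·2 = 6 = 1·5 + 1), so t ≡ 2·4 = 8 ≡ 3 (mod 5).
    Then x = 7 + 8·3 = 31, valid modulo lcm(8, 5) = 40: x ≡ 31 (mod 40).
  Combine with x ≡ 3 (mod 11): since gcd(40, 11) = 1, we get a unique residue mod 440.
    Write x = 31 + 40·t and substitute into x ≡ 3 (mod 11): 40·t ≡ 3 − 31 = -28 (mod 11).
    Reduce coefficients mod 11: 7·t ≡ 5 (mod 11).
    The inverse of 7 mod 11 is 8 (since 7·8 = 56 = 5·11 + 1), so t ≡ 8·5 = 40 ≡ 7 (mod 11).
    Then x = 31 + 40·7 = 311, valid modulo lcm(40, 11) = 440: x ≡ 311 (mod 440).
Verify: 311 mod 8 = 7 ✓, 311 mod 5 = 1 ✓, 311 mod 11 = 3 ✓.

x ≡ 311 (mod 440).


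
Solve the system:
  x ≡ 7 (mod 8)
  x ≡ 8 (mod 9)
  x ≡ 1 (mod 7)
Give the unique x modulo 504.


Moduli 8, 9, 7 are pairwise coprime; by CRT there is a unique solution modulo M = 8 · 9 · 7 = 504.
Solve pairwise, accumulating the modulus:
  Start with x ≡ 7 (mod 8).
  Combine with x ≡ 8 (mod 9): since gcd(8, 9) = 1, we get a unique residue mod 72.
    Write x = 7 + 8·t and substitute into x ≡ 8 (mod 9): 8·t ≡ 8 − 7 = 1 (mod 9).
    The inverse of 8 mod 9 is 8 (since 8·8 = 64 = 7·9 + 1), so t ≡ 8·1 = 8 ≡ 8 (mod 9).
    Then x = 7 + 8·8 = 71, valid modulo lcm(8, 9) = 72: x ≡ 71 (mod 72).
  Combine with x ≡ 1 (mod 7): since gcd(72, 7) = 1, we get a unique residue mod 504.
    Write x = 71 + 72·t and substitute into x ≡ 1 (mod 7): 72·t ≡ 1 − 71 = -70 (mod 7).
    Reduce coefficients mod 7: 2·t ≡ 0 (mod 7).
    The inverse of 2 mod 7 is 4 (since 2·4 = 8 = 1·7 + 1), so t ≡ 4·0 = 0 ≡ 0 (mod 7).
    Then x = 71 + 72·0 = 71, valid modulo lcm(72, 7) = 504: x ≡ 71 (mod 504).
Verify: 71 mod 8 = 7 ✓, 71 mod 9 = 8 ✓, 71 mod 7 = 1 ✓.

x ≡ 71 (mod 504).


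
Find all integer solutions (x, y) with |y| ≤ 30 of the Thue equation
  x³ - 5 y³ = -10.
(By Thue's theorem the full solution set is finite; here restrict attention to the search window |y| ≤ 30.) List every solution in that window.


The equation is x³ - 5y³ = -10. For fixed y, x³ = 5·y³ − 10, so a solution requires the RHS to be a perfect cube.
Strategy: iterate y from -30 to 30, compute RHS = 5·y³ − 10, and check whether it is a (positive or negative) perfect cube.
Check small values of y:
  y = 0: RHS = -10 is not a perfect cube.
  y = 1: RHS = -5 is not a perfect cube.
  y = -1: RHS = -15 is not a perfect cube.
  y = 2: RHS = 30 is not a perfect cube.
  y = -2: RHS = -50 is not a perfect cube.
  y = 3: RHS = 125 = (5)³ ⇒ x = 5 works.
  y = -3: RHS = -145 is not a perfect cube.
Continuing the search up to |y| = 30 finds no further solutions beyond those listed.
Collected solutions: (5, 3).

Solutions (with |y| ≤ 30): (5, 3).


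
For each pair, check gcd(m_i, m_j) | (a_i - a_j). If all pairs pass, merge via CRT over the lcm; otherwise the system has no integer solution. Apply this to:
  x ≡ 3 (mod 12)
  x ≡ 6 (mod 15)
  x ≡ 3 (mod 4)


Moduli 12, 15, 4 are not pairwise coprime, so CRT works modulo lcm(m_i) when all pairwise compatibility conditions hold.
Pairwise compatibility: gcd(m_i, m_j) must divide a_i - a_j for every pair.
Merge one congruence at a time:
  Start: x ≡ 3 (mod 12).
  Combine with x ≡ 6 (mod 15): gcd(12, 15) = 3; 6 - 3 = 3, which IS divisible by 3, so compatible.
    Write x = 3 + 12·t and substitute into x ≡ 6 (mod 15): 12·t ≡ 6 − 3 = 3 (mod 15).
    Divide the congruence (and modulus) by g = 3: 4·t ≡ 1 (mod 5).
    The inverse of 4 mod 5 is 4 (since 4·4 = 16 = 3·5 + 1), so t ≡ 4·1 = 4 ≡ 4 (mod 5).
    Then x = 3 + 12·4 = 51, valid modulo lcm(12, 15) = 60: x ≡ 51 (mod 60).
  Combine with x ≡ 3 (mod 4): gcd(60, 4) = 4; 3 - 51 = -48, which IS divisible by 4, so compatible.
    Write x = 51 + 60·t and substitute into x ≡ 3 (mod 4): 60·t ≡ 3 − 51 = -48 (mod 4).
    Divide the congruence (and modulus) by g = 4: 15·t ≡ -12 (mod 1).
    Modulo 1 every t works; take t = 0.
    Then x = 51 + 60·0 = 51, valid modulo lcm(60, 4) = 60: x ≡ 51 (mod 60).
Verify: 51 mod 12 = 3, 51 mod 15 = 6, 51 mod 4 = 3.

x ≡ 51 (mod 60).


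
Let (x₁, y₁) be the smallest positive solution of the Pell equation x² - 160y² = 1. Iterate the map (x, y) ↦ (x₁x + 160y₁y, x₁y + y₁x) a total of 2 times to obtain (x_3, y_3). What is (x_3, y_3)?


Step 1: Find the fundamental solution (x₁, y₁) of x² - 160y² = 1.
  Expand √160 as a continued fraction. a₀ = ⌊√160⌋ = 12; iterate m_{k+1} = d_k·a_k − m_k, d_{k+1} = (160 − m_{k+1}²)/d_k, a_{k+1} = ⌊(a₀ + m_{k+1})/d_{k+1}⌋ (starting m₀ = 0, d₀ = 1), with convergents p_k = a_k·p_{k-1} + p_{k-2}, q_k = a_k·q_{k-1} + q_{k-2} (p₋₁ = 1, q₋₁ = 0):
  k = 0: a₀ = 12; p₀/q₀ = 12/1; p₀² − 160·q₀² = 144 − 160 = -16.
  k = 1: m = 12, d = 16, a = ⌊(12 + 12)/16⌋ = 1; p/q = (1·12 + 1)/(1·1 + 0) = 13/1; p² − 160·q² = 169 − 160 = 9.
  k = 2: m = 4, d = 9, a = ⌊(12 + 4)/9⌋ = 1; p/q = (1·13 + 12)/(1·1 + 1) = 25/2; p² − 160·q² = 625 − 640 = -15.
  k = 3: m = 5, d = 15, a = ⌊(12 + 5)/15⌋ = 1; p/q = (1·25 + 13)/(1·2 + 1) = 38/3; p² − 160·q² = 1444 − 1440 = 4.
  k = 4: m = 10, d = 4, a = ⌊(12 + 10)/4⌋ = 5; p/q = (5·38 + 25)/(5·3 + 2) = 215/17; p² − 160·q² = 46225 − 46240 = -15.
  k = 5: m = 10, d = 15, a = ⌊(12 + 10)/15⌋ = 1; p/q = (1·215 + 38)/(1·17 + 3) = 253/20; p² − 160·q² = 64009 − 64000 = 9.
  k = 6: m = 5, d = 9, a = ⌊(12 + 5)/9⌋ = 1; p/q = (1·253 + 215)/(1·20 + 17) = 468/37; p² − 160·q² = 219024 − 219040 = -16.
  k = 7: m = 4, d = 16, a = ⌊(12 + 4)/16⌋ = 1; p/q = (1·468 + 253)/(1·37 + 20) = 721/57; p² − 160·q² = 519841 − 519840 = 1.
  The first convergent with p² − 160·q² = 1 gives the fundamental solution (x₁, y₁) = (721, 57).
Step 2: Apply the recurrence (x_{n+1}, y_{n+1}) = (x₁x_n + 160y₁y_n, x₁y_n + y₁x_n) repeatedly.
  From (x_1, y_1) = (721, 57): x_2 = 721·721 + 160·57·57 = 1039681; y_2 = 721·57 + 57·721 = 82194.
  From (x_2, y_2) = (1039681, 82194): x_3 = 721·1039681 + 160·57·82194 = 1499219281; y_3 = 721·82194 + 57·1039681 = 118523691.
Step 3: Verify x_3² - 160·y_3² = 2247658452522156961 - 2247658452522156960 = 1 (should be 1). ✓

(x_1, y_1) = (721, 57); (x_3, y_3) = (1499219281, 118523691).


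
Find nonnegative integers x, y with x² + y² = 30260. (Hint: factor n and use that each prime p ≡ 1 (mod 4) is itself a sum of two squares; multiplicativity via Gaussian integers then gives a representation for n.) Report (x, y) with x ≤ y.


Step 1: Factor n = 30260 = 2^2 · 5 · 17 · 89.
Step 2: Check the mod-4 condition on each prime factor: 2 = 2 (special); 5 ≡ 1 (mod 4), exponent 1; 17 ≡ 1 (mod 4), exponent 1; 89 ≡ 1 (mod 4), exponent 1.
All primes ≡ 3 (mod 4) appear to even exponent (or don't appear), so by the two-squares theorem n IS expressible as a sum of two squares.
Step 3: Build a representation. Group n = k² · m with k = 2 and m = 5 · 17 · 89 = 7565 (a product of primes ≡ 1 (mod 4)); a representation of m scales to one of n via (k·x)² + (k·y)² = k²(x² + y²). Each prime p ≡ 1 (mod 4) is itself a sum of two squares; find a² by testing p − a² for a perfect square:
  5: 5 − 1² = 4 = 2² ⇒ 5 = 1² + 2².
  17: 17 − 1² = 16 = 4² ⇒ 17 = 1² + 4².
  89: 89 − 1² = 88, 89 − 2² = 85, 89 − 3² = 80, 89 − 4² = 73, 89 − 5² = 64 = 8² ⇒ 89 = 5² + 8².
  Combine using the Brahmagupta–Fibonacci identity (a² + b²)(c² + d²) = (ac − bd)² + (ad + bc)² = (ac + bd)² + (ad − bc)²:
  5 · 17 = 85: from (1² + 2²)(1² + 4²), take (1·1 − 2·4, 1·4 + 2·1) = (1 − 8, 4 + 2) = (-7, 6); dropping signs (only squares matter) gives (7, 6); check 7² + 6² = 49 + 36 = 85 ✓.
  85 · 89 = 7565: from (7² + 6²)(5² + 8²), take (7·5 − 6·8, 7·8 + 6·5) = (35 − 48, 56 + 30) = (-13, 86); dropping signs (only squares matter) gives (13, 86); check 13² + 86² = 169 + 7396 = 7565 ✓.
  Scale by k = 2: (2·13, 2·86) = (26, 172).
Step 4: Order so x ≤ y and verify: 26² + 172² = 676 + 29584 = 30260 = n. ✓

n = 30260 = 26² + 172² (one valid representation with x ≤ y).


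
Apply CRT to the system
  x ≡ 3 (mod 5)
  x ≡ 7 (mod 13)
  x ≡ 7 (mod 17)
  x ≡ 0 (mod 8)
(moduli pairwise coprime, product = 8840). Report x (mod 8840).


Product of moduli M = 5 · 13 · 17 · 8 = 8840.
Merge one congruence at a time:
  Start: x ≡ 3 (mod 5).
  Combine with x ≡ 7 (mod 13); new modulus lcm = 65.
    Write x = 3 + 5·t and substitute into x ≡ 7 (mod 13): 5·t ≡ 7 − 3 = 4 (mod 13).
    The inverse of 5 mod 13 is 8 (since 5·8 = 40 = 3·13 + 1), so t ≡ 8·4 = 32 ≡ 6 (mod 13).
    Then x = 3 + 5·6 = 33, valid modulo lcm(5, 13) = 65: x ≡ 33 (mod 65).
  Combine with x ≡ 7 (mod 17); new modulus lcm = 1105.
    Write x = 33 + 65·t and substitute into x ≡ 7 (mod 17): 65·t ≡ 7 − 33 = -26 (mod 17).
    Reduce coefficients mod 17: 14·t ≡ 8 (mod 17).
    The inverse of 14 mod 17 is 11 (since 14·11 = 154 = 9·17 + 1), so t ≡ 11·8 = 88 ≡ 3 (mod 17).
    Then x = 33 + 65·3 = 228, valid modulo lcm(65, 17) = 1105: x ≡ 228 (mod 1105).
  Combine with x ≡ 0 (mod 8); new modulus lcm = 8840.
    Write x = 228 + 1105·t and substitute into x ≡ 0 (mod 8): 1105·t ≡ 0 − 228 = -228 (mod 8).
    Reduce coefficients mod 8: 1·t ≡ 4 (mod 8).
    So t ≡ 4 (mod 8).
    Then x = 228 + 1105·4 = 4648, valid modulo lcm(1105, 8) = 8840: x ≡ 4648 (mod 8840).
Verify against each original: 4648 mod 5 = 3, 4648 mod 13 = 7, 4648 mod 17 = 7, 4648 mod 8 = 0.

x ≡ 4648 (mod 8840).


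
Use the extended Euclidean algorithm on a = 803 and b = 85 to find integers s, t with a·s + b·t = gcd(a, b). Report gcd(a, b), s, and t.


Euclidean algorithm on (803, 85) — divide until remainder is 0:
  803 = 9 · 85 + 38
  85 = 2 · 38 + 9
  38 = 4 · 9 + 2
  9 = 4 · 2 + 1
  2 = 2 · 1 + 0
gcd(803, 85) = 1.
Track Bezout coefficients alongside the remainders: start with r₀ = 803 = a·1 + b·0 (s = 1, t = 0) and r₁ = 85 = a·0 + b·1 (s = 0, t = 1); each new remainder r_{k+1} = r_{k-1} − q_k·r_k inherits s_{k+1} = s_{k-1} − q_k·s_k, t_{k+1} = t_{k-1} − q_k·t_k, so r_k = a·s_k + b·t_k at every step:
  q = 9: r = 38, s = 1 − 9·0 = 1, t = 0 − 9·1 = -9  (check: 803·1 + 85·(-9) = 38)
  q = 2: r = 9, s = 0 − 2·1 = -2, t = 1 − 2·(-9) = 19  (check: 803·(-2) + 85·19 = 9)
  q = 4: r = 2, s = 1 − 4·(-2) = 9, t = -9 − 4·19 = -85  (check: 803·9 + 85·(-85) = 2)
  q = 4: r = 1, s = -2 − 4·9 = -38, t = 19 − 4·(-85) = 359  (check: 803·(-38) + 85·359 = 1)
The row with r = 1 (the gcd) gives the Bezout coefficients s = -38, t = 359.
Result: 803 · (-38) + 85 · (359) = 1.

gcd(803, 85) = 1; s = -38, t = 359 (check: 803·(-38) + 85·359 = 1).


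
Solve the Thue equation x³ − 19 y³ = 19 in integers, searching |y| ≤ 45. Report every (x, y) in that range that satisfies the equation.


The equation is x³ - 19y³ = 19. For fixed y, x³ = 19·y³ + 19, so a solution requires the RHS to be a perfect cube.
Strategy: iterate y from -45 to 45, compute RHS = 19·y³ + 19, and check whether it is a (positive or negative) perfect cube.
Check small values of y:
  y = 0: RHS = 19 is not a perfect cube.
  y = 1: RHS = 38 is not a perfect cube.
  y = -1: RHS = 0 = (0)³ ⇒ x = 0 works.
  y = 2: RHS = 171 is not a perfect cube.
  y = -2: RHS = -133 is not a perfect cube.
  y = 3: RHS = 532 is not a perfect cube.
  y = -3: RHS = -494 is not a perfect cube.
Continuing the search up to |y| = 45 finds no further solutions beyond those listed.
Collected solutions: (0, -1).

Solutions (with |y| ≤ 45): (0, -1).


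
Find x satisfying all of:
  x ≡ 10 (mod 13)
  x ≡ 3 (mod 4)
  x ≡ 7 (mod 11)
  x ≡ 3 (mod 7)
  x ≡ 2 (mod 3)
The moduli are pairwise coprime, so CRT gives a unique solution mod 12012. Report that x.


Product of moduli M = 13 · 4 · 11 · 7 · 3 = 12012.
Merge one congruence at a time:
  Start: x ≡ 10 (mod 13).
  Combine with x ≡ 3 (mod 4); new modulus lcm = 52.
    Write x = 10 + 13·t and substitute into x ≡ 3 (mod 4): 13·t ≡ 3 − 10 = -7 (mod 4).
    Reduce coefficients mod 4: 1·t ≡ 1 (mod 4).
    So t ≡ 1 (mod 4).
    Then x = 10 + 13·1 = 23, valid modulo lcm(13, 4) = 52: x ≡ 23 (mod 52).
  Combine with x ≡ 7 (mod 11); new modulus lcm = 572.
    Write x = 23 + 52·t and substitute into x ≡ 7 (mod 11): 52·t ≡ 7 − 23 = -16 (mod 11).
    Reduce coefficients mod 11: 8·t ≡ 6 (mod 11).
    The inverse of 8 mod 11 is 7 (since 8·7 = 56 = 5·11 + 1), so t ≡ 7·6 = 42 ≡ 9 (mod 11).
    Then x = 23 + 52·9 = 491, valid modulo lcm(52, 11) = 572: x ≡ 491 (mod 572).
  Combine with x ≡ 3 (mod 7); new modulus lcm = 4004.
    Write x = 491 + 572·t and substitute into x ≡ 3 (mod 7): 572·t ≡ 3 − 491 = -488 (mod 7).
    Reduce coefficients mod 7: 5·t ≡ 2 (mod 7).
    The inverse of 5 mod 7 is 3 (since 5·3 = 15 = 2·7 + 1), so t ≡ 3·2 = 6 ≡ 6 (mod 7).
    Then x = 491 + 572·6 = 3923, valid modulo lcm(572, 7) = 4004: x ≡ 3923 (mod 4004).
  Combine with x ≡ 2 (mod 3); new modulus lcm = 12012.
    Write x = 3923 + 4004·t and substitute into x ≡ 2 (mod 3): 4004·t ≡ 2 − 3923 = -3921 (mod 3).
    Reduce coefficients mod 3: 2·t ≡ 0 (mod 3).
    The inverse of 2 mod 3 is 2 (since 2·2 = 4 = 1·3 + 1), so t ≡ 2·0 = 0 ≡ 0 (mod 3).
    Then x = 3923 + 4004·0 = 3923, valid modulo lcm(4004, 3) = 12012: x ≡ 3923 (mod 12012).
Verify against each original: 3923 mod 13 = 10, 3923 mod 4 = 3, 3923 mod 11 = 7, 3923 mod 7 = 3, 3923 mod 3 = 2.

x ≡ 3923 (mod 12012).


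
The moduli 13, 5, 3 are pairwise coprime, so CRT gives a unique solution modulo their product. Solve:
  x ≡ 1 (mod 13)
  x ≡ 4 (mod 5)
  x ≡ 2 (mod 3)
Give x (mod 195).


Moduli 13, 5, 3 are pairwise coprime; by CRT there is a unique solution modulo M = 13 · 5 · 3 = 195.
Solve pairwise, accumulating the modulus:
  Start with x ≡ 1 (mod 13).
  Combine with x ≡ 4 (mod 5): since gcd(13, 5) = 1, we get a unique residue mod 65.
    Write x = 1 + 13·t and substitute into x ≡ 4 (mod 5): 13·t ≡ 4 − 1 = 3 (mod 5).
    Reduce coefficients mod 5: 3·t ≡ 3 (mod 5).
    The inverse of 3 mod 5 is 2 (since 3·2 = 6 = 1·5 + 1), so t ≡ 2·3 = 6 ≡ 1 (mod 5).
    Then x = 1 + 13·1 = 14, valid modulo lcm(13, 5) = 65: x ≡ 14 (mod 65).
  Combine with x ≡ 2 (mod 3): since gcd(65, 3) = 1, we get a unique residue mod 195.
    Write x = 14 + 65·t and substitute into x ≡ 2 (mod 3): 65·t ≡ 2 − 14 = -12 (mod 3).
    Reduce coefficients mod 3: 2·t ≡ 0 (mod 3).
    The inverse of 2 mod 3 is 2 (since 2·2 = 4 = 1·3 + 1), so t ≡ 2·0 = 0 ≡ 0 (mod 3).
    Then x = 14 + 65·0 = 14, valid modulo lcm(65, 3) = 195: x ≡ 14 (mod 195).
Verify: 14 mod 13 = 1 ✓, 14 mod 5 = 4 ✓, 14 mod 3 = 2 ✓.

x ≡ 14 (mod 195).


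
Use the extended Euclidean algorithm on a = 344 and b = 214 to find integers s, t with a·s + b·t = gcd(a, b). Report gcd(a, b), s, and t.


Euclidean algorithm on (344, 214) — divide until remainder is 0:
  344 = 1 · 214 + 130
  214 = 1 · 130 + 84
  130 = 1 · 84 + 46
  84 = 1 · 46 + 38
  46 = 1 · 38 + 8
  38 = 4 · 8 + 6
  8 = 1 · 6 + 2
  6 = 3 · 2 + 0
gcd(344, 214) = 2.
Track Bezout coefficients alongside the remainders: start with r₀ = 344 = a·1 + b·0 (s = 1, t = 0) and r₁ = 214 = a·0 + b·1 (s = 0, t = 1); each new remainder r_{k+1} = r_{k-1} − q_k·r_k inherits s_{k+1} = s_{k-1} − q_k·s_k, t_{k+1} = t_{k-1} − q_k·t_k, so r_k = a·s_k + b·t_k at every step:
  q = 1: r = 130, s = 1 − 1·0 = 1, t = 0 − 1·1 = -1  (check: 344·1 + 214·(-1) = 130)
  q = 1: r = 84, s = 0 − 1·1 = -1, t = 1 − 1·(-1) = 2  (check: 344·(-1) + 214·2 = 84)
  q = 1: r = 46, s = 1 − 1·(-1) = 2, t = -1 − 1·2 = -3  (check: 344·2 + 214·(-3) = 46)
  q = 1: r = 38, s = -1 − 1·2 = -3, t = 2 − 1·(-3) = 5  (check: 344·(-3) + 214·5 = 38)
  q = 1: r = 8, s = 2 − 1·(-3) = 5, t = -3 − 1·5 = -8  (check: 344·5 + 214·(-8) = 8)
  q = 4: r = 6, s = -3 − 4·5 = -23, t = 5 − 4·(-8) = 37  (check: 344·(-23) + 214·37 = 6)
  q = 1: r = 2, s = 5 − 1·(-23) = 28, t = -8 − 1·37 = -45  (check: 344·28 + 214·(-45) = 2)
The row with r = 2 (the gcd) gives the Bezout coefficients s = 28, t = -45.
Result: 344 · (28) + 214 · (-45) = 2.

gcd(344, 214) = 2; s = 28, t = -45 (check: 344·28 + 214·(-45) = 2).


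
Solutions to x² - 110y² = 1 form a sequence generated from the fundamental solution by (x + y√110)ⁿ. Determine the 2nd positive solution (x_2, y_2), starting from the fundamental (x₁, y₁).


Step 1: Find the fundamental solution (x₁, y₁) of x² - 110y² = 1.
  Expand √110 as a continued fraction. a₀ = ⌊√110⌋ = 10; iterate m_{k+1} = d_k·a_k − m_k, d_{k+1} = (110 − m_{k+1}²)/d_k, a_{k+1} = ⌊(a₀ + m_{k+1})/d_{k+1}⌋ (starting m₀ = 0, d₀ = 1), with convergents p_k = a_k·p_{k-1} + p_{k-2}, q_k = a_k·q_{k-1} + q_{k-2} (p₋₁ = 1, q₋₁ = 0):
  k = 0: a₀ = 10; p₀/q₀ = 10/1; p₀² − 110·q₀² = 100 − 110 = -10.
  k = 1: m = 10, d = 10, a = ⌊(10 + 10)/10⌋ = 2; p/q = (2·10 + 1)/(2·1 + 0) = 21/2; p² − 110·q² = 441 − 440 = 1.
  The first convergent with p² − 110·q² = 1 gives the fundamental solution (x₁, y₁) = (21, 2).
Step 2: Apply the recurrence (x_{n+1}, y_{n+1}) = (x₁x_n + 110y₁y_n, x₁y_n + y₁x_n) repeatedly.
  From (x_1, y_1) = (21, 2): x_2 = 21·21 + 110·2·2 = 881; y_2 = 21·2 + 2·21 = 84.
Step 3: Verify x_2² - 110·y_2² = 776161 - 776160 = 1 (should be 1). ✓

(x_1, y_1) = (21, 2); (x_2, y_2) = (881, 84).


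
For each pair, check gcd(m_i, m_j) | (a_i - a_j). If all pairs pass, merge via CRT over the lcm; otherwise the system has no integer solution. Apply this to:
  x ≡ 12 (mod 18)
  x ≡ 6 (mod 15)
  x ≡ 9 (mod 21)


Moduli 18, 15, 21 are not pairwise coprime, so CRT works modulo lcm(m_i) when all pairwise compatibility conditions hold.
Pairwise compatibility: gcd(m_i, m_j) must divide a_i - a_j for every pair.
Merge one congruence at a time:
  Start: x ≡ 12 (mod 18).
  Combine with x ≡ 6 (mod 15): gcd(18, 15) = 3; 6 - 12 = -6, which IS divisible by 3, so compatible.
    Write x = 12 + 18·t and substitute into x ≡ 6 (mod 15): 18·t ≡ 6 − 12 = -6 (mod 15).
    Divide the congruence (and modulus) by g = 3: 6·t ≡ -2 (mod 5).
    Reduce coefficients mod 5: 1·t ≡ 3 (mod 5).
    So t ≡ 3 (mod 5).
    Then x = 12 + 18·3 = 66, valid modulo lcm(18, 15) = 90: x ≡ 66 (mod 90).
  Combine with x ≡ 9 (mod 21): gcd(90, 21) = 3; 9 - 66 = -57, which IS divisible by 3, so compatible.
    Write x = 66 + 90·t and substitute into x ≡ 9 (mod 21): 90·t ≡ 9 − 66 = -57 (mod 21).
    Divide the congruence (and modulus) by g = 3: 30·t ≡ -19 (mod 7).
    Reduce coefficients mod 7: 2·t ≡ 2 (mod 7).
    The inverse of 2 mod 7 is 4 (since 2·4 = 8 = 1·7 + 1), so t ≡ 4·2 = 8 ≡ 1 (mod 7).
    Then x = 66 + 90·1 = 156, valid modulo lcm(90, 21) = 630: x ≡ 156 (mod 630).
Verify: 156 mod 18 = 12, 156 mod 15 = 6, 156 mod 21 = 9.

x ≡ 156 (mod 630).


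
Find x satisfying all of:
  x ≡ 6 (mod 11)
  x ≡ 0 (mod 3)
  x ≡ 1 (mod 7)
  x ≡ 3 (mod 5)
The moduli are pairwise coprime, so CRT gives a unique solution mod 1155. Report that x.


Product of moduli M = 11 · 3 · 7 · 5 = 1155.
Merge one congruence at a time:
  Start: x ≡ 6 (mod 11).
  Combine with x ≡ 0 (mod 3); new modulus lcm = 33.
    Write x = 6 + 11·t and substitute into x ≡ 0 (mod 3): 11·t ≡ 0 − 6 = -6 (mod 3).
    Reduce coefficients mod 3: 2·t ≡ 0 (mod 3).
    The inverse of 2 mod 3 is 2 (since 2·2 = 4 = 1·3 + 1), so t ≡ 2·0 = 0 ≡ 0 (mod 3).
    Then x = 6 + 11·0 = 6, valid modulo lcm(11, 3) = 33: x ≡ 6 (mod 33).
  Combine with x ≡ 1 (mod 7); new modulus lcm = 231.
    Write x = 6 + 33·t and substitute into x ≡ 1 (mod 7): 33·t ≡ 1 − 6 = -5 (mod 7).
    Reduce coefficients mod 7: 5·t ≡ 2 (mod 7).
    The inverse of 5 mod 7 is 3 (since 5·3 = 15 = 2·7 + 1), so t ≡ 3·2 = 6 ≡ 6 (mod 7).
    Then x = 6 + 33·6 = 204, valid modulo lcm(33, 7) = 231: x ≡ 204 (mod 231).
  Combine with x ≡ 3 (mod 5); new modulus lcm = 1155.
    Write x = 204 + 231·t and substitute into x ≡ 3 (mod 5): 231·t ≡ 3 − 204 = -201 (mod 5).
    Reduce coefficients mod 5: 1·t ≡ 4 (mod 5).
    So t ≡ 4 (mod 5).
    Then x = 204 + 231·4 = 1128, valid modulo lcm(231, 5) = 1155: x ≡ 1128 (mod 1155).
Verify against each original: 1128 mod 11 = 6, 1128 mod 3 = 0, 1128 mod 7 = 1, 1128 mod 5 = 3.

x ≡ 1128 (mod 1155).


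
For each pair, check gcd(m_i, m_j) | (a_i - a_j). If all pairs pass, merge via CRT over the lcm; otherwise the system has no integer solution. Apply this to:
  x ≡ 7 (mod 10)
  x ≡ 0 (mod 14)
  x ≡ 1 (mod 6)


Moduli 10, 14, 6 are not pairwise coprime, so CRT works modulo lcm(m_i) when all pairwise compatibility conditions hold.
Pairwise compatibility: gcd(m_i, m_j) must divide a_i - a_j for every pair.
Merge one congruence at a time:
  Start: x ≡ 7 (mod 10).
  Combine with x ≡ 0 (mod 14): gcd(10, 14) = 2, and 0 - 7 = -7 is NOT divisible by 2.
    ⇒ system is inconsistent (no integer solution).

No solution (the system is inconsistent).


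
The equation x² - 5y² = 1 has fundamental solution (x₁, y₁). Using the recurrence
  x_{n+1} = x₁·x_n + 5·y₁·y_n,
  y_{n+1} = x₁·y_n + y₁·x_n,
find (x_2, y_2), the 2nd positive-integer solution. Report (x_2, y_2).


Step 1: Find the fundamental solution (x₁, y₁) of x² - 5y² = 1.
  Expand √5 as a continued fraction. a₀ = ⌊√5⌋ = 2; iterate m_{k+1} = d_k·a_k − m_k, d_{k+1} = (5 − m_{k+1}²)/d_k, a_{k+1} = ⌊(a₀ + m_{k+1})/d_{k+1}⌋ (starting m₀ = 0, d₀ = 1), with convergents p_k = a_k·p_{k-1} + p_{k-2}, q_k = a_k·q_{k-1} + q_{k-2} (p₋₁ = 1, q₋₁ = 0):
  k = 0: a₀ = 2; p₀/q₀ = 2/1; p₀² − 5·q₀² = 4 − 5 = -1.
  k = 1: m = 2, d = 1, a = ⌊(2 + 2)/1⌋ = 4; p/q = (4·2 + 1)/(4·1 + 0) = 9/4; p² − 5·q² = 81 − 80 = 1.
  The first convergent with p² − 5·q² = 1 gives the fundamental solution (x₁, y₁) = (9, 4).
Step 2: Apply the recurrence (x_{n+1}, y_{n+1}) = (x₁x_n + 5y₁y_n, x₁y_n + y₁x_n) repeatedly.
  From (x_1, y_1) = (9, 4): x_2 = 9·9 + 5·4·4 = 161; y_2 = 9·4 + 4·9 = 72.
Step 3: Verify x_2² - 5·y_2² = 25921 - 25920 = 1 (should be 1). ✓

(x_1, y_1) = (9, 4); (x_2, y_2) = (161, 72).


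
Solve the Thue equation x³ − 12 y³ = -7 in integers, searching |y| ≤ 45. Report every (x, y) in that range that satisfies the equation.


The equation is x³ - 12y³ = -7. For fixed y, x³ = 12·y³ − 7, so a solution requires the RHS to be a perfect cube.
Strategy: iterate y from -45 to 45, compute RHS = 12·y³ − 7, and check whether it is a (positive or negative) perfect cube.
Check small values of y:
  y = 0: RHS = -7 is not a perfect cube.
  y = 1: RHS = 5 is not a perfect cube.
  y = -1: RHS = -19 is not a perfect cube.
  y = 2: RHS = 89 is not a perfect cube.
  y = -2: RHS = -103 is not a perfect cube.
  y = 3: RHS = 317 is not a perfect cube.
  y = -3: RHS = -331 is not a perfect cube.
Continuing the search up to |y| = 45 finds no solutions either.
No (x, y) in the scanned range satisfies the equation.

No integer solutions with |y| ≤ 45.


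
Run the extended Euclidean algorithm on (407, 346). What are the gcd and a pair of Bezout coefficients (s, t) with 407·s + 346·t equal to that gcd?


Euclidean algorithm on (407, 346) — divide until remainder is 0:
  407 = 1 · 346 + 61
  346 = 5 · 61 + 41
  61 = 1 · 41 + 20
  41 = 2 · 20 + 1
  20 = 20 · 1 + 0
gcd(407, 346) = 1.
Track Bezout coefficients alongside the remainders: start with r₀ = 407 = a·1 + b·0 (s = 1, t = 0) and r₁ = 346 = a·0 + b·1 (s = 0, t = 1); each new remainder r_{k+1} = r_{k-1} − q_k·r_k inherits s_{k+1} = s_{k-1} − q_k·s_k, t_{k+1} = t_{k-1} − q_k·t_k, so r_k = a·s_k + b·t_k at every step:
  q = 1: r = 61, s = 1 − 1·0 = 1, t = 0 − 1·1 = -1  (check: 407·1 + 346·(-1) = 61)
  q = 5: r = 41, s = 0 − 5·1 = -5, t = 1 − 5·(-1) = 6  (check: 407·(-5) + 346·6 = 41)
  q = 1: r = 20, s = 1 − 1·(-5) = 6, t = -1 − 1·6 = -7  (check: 407·6 + 346·(-7) = 20)
  q = 2: r = 1, s = -5 − 2·6 = -17, t = 6 − 2·(-7) = 20  (check: 407·(-17) + 346·20 = 1)
The row with r = 1 (the gcd) gives the Bezout coefficients s = -17, t = 20.
Result: 407 · (-17) + 346 · (20) = 1.

gcd(407, 346) = 1; s = -17, t = 20 (check: 407·(-17) + 346·20 = 1).
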